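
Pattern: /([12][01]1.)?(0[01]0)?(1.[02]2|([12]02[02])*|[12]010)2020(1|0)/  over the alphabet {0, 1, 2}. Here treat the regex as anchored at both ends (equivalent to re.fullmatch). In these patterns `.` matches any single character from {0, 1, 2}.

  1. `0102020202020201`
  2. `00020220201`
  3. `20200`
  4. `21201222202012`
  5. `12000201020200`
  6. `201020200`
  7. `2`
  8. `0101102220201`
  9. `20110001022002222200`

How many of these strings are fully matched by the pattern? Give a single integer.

3

1 → match
2. `00020220201` → no match
3. `20200` → match
4 → no match
5 → no match
6. `201020200` → match
7. `2` → no match
8 → no match
9 → no match
Total matched: 3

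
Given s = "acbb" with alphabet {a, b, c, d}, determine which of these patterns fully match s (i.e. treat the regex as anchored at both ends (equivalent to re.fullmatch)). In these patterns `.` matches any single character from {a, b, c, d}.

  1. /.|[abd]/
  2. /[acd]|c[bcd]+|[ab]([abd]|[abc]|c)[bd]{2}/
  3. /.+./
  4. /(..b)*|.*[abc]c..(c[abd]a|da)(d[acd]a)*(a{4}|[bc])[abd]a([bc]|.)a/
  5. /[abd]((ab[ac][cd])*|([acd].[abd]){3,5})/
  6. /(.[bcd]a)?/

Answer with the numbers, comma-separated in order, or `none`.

1 → no match
2 → match
3 → match
4 → no match
5 → no match
6 → no match

2, 3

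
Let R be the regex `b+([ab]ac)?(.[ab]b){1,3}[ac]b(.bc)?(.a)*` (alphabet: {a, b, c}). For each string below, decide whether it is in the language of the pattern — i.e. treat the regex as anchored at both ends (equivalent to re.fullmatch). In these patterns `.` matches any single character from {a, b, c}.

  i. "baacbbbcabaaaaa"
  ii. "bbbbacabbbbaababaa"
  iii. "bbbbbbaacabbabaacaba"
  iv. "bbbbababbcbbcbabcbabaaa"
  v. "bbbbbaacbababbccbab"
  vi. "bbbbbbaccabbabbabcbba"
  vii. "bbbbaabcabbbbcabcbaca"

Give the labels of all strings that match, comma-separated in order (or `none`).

i → no match
ii → no match
iii → match
iv → match
v → no match
vi → match
vii → no match

iii, iv, vi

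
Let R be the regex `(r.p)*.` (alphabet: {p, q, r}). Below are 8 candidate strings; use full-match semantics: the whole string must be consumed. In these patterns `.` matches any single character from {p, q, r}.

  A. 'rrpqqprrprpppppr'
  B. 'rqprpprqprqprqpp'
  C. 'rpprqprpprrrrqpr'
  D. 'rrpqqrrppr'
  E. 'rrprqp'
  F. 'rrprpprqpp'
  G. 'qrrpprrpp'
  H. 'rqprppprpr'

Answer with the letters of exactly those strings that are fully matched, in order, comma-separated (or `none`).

A → no match
B → match
C → no match
D. 'rrpqqrrppr' → no match
E. 'rrprqp' → no match
F. 'rrprpprqpp' → match
G. 'qrrpprrpp' → no match
H. 'rqprppprpr' → no match

B, F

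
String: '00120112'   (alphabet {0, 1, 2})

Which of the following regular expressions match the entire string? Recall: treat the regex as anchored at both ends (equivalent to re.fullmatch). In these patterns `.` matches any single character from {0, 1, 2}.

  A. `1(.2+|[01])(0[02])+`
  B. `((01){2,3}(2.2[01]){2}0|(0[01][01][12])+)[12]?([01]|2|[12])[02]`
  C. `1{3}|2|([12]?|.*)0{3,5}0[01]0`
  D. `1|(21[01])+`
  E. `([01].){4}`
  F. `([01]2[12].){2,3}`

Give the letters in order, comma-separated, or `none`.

E

A → no match — must start with '1'
B → no match
C → no match
D → no match
E → match
F → no match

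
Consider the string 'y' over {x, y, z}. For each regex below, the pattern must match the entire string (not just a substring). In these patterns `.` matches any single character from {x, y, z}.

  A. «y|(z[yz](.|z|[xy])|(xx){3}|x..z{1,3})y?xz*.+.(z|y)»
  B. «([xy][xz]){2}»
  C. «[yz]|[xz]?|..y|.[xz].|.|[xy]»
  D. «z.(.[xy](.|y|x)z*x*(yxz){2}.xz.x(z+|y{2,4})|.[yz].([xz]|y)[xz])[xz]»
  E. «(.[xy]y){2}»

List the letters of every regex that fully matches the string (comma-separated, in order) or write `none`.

A → match
B → no match
C → match
D → no match — must start with 'z'
E → no match

A, C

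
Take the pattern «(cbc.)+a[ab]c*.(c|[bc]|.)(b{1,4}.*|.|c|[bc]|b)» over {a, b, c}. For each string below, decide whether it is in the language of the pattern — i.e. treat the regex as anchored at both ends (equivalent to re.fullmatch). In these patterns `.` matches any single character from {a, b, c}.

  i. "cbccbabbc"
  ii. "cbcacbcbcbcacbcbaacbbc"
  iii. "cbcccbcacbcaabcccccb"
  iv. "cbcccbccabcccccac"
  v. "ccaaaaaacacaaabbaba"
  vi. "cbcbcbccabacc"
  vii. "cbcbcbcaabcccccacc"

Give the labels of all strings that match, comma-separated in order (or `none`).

i → no match
ii → match
iii → match
iv → match
v → no match — must start with "cbc"
vi → match
vii → match

ii, iii, iv, vi, vii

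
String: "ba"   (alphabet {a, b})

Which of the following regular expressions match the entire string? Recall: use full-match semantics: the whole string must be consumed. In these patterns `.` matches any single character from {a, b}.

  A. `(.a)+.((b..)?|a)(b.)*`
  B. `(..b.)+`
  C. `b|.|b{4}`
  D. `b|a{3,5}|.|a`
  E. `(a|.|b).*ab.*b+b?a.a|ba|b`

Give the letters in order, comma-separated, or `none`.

A → no match
B → no match
C → no match
D → no match
E → match

E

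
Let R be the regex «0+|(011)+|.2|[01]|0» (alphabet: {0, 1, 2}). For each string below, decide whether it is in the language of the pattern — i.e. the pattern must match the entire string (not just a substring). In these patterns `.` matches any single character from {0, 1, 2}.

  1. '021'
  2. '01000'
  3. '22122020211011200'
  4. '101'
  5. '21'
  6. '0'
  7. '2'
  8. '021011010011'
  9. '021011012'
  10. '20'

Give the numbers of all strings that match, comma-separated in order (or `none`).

1 → no match
2 → no match
3 → no match
4 → no match
5 → no match
6 → match
7 → no match
8 → no match
9 → no match
10 → no match

6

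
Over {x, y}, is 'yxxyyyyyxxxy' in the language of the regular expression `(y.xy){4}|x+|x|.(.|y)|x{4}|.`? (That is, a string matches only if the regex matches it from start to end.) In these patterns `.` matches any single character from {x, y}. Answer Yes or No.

No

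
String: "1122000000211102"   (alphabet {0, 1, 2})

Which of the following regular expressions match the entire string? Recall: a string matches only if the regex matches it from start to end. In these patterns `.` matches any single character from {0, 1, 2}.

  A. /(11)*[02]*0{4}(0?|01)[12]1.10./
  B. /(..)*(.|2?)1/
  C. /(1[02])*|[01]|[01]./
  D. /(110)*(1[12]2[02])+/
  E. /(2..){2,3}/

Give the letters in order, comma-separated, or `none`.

A

A → match
B → no match — must end with "1"
C → no match
D → no match
E → no match — must start with "2"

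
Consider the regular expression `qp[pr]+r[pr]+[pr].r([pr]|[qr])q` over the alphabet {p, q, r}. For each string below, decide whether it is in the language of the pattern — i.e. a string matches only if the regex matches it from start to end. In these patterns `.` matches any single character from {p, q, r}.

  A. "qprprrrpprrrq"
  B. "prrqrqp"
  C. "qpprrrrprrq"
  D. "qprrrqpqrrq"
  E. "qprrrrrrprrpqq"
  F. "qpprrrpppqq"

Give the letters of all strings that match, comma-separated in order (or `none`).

A → match
B → no match — must start with "qp"
C → match
D → no match
E → no match
F → no match

A, C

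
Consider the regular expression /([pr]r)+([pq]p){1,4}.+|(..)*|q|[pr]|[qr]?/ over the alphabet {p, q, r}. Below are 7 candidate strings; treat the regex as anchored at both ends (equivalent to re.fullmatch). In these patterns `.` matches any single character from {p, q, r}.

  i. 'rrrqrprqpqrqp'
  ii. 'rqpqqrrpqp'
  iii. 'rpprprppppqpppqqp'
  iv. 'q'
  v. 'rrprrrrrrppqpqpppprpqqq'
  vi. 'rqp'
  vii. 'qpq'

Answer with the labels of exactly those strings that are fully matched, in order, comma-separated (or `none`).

ii, iv

i → no match
ii → match
iii → no match
iv → match
v → no match
vi → no match
vii → no match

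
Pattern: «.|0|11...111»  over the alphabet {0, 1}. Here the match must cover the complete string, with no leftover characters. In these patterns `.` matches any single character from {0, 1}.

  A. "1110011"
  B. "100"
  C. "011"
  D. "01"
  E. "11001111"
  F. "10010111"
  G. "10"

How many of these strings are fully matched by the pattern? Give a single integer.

1

A → no match
B → no match
C → no match
D → no match
E → match
F → no match
G → no match
Total matched: 1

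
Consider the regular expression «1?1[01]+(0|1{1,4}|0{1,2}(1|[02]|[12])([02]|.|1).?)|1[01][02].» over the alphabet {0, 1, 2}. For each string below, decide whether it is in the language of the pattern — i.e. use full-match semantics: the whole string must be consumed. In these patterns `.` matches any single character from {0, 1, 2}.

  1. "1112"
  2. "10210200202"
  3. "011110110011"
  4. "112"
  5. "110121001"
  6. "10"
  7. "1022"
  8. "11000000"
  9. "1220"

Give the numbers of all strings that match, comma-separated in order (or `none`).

1 → no match
2 → no match
3 → no match
4 → no match
5 → no match
6 → no match
7 → match
8 → match
9 → no match

7, 8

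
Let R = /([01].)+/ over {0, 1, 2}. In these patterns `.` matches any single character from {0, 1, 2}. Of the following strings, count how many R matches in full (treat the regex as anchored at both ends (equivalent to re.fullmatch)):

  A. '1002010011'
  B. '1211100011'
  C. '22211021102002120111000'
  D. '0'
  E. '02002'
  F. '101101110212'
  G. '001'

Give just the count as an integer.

A. '1002010011' → match
B. '1211100011' → match
C → no match
D. '0' → no match
E. '02002' → no match
F. '101101110212' → match
G. '001' → no match
Total matched: 3

3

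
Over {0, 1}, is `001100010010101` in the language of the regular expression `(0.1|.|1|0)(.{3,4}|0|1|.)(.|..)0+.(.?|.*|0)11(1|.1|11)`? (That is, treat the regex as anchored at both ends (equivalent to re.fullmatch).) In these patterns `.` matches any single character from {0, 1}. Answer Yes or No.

No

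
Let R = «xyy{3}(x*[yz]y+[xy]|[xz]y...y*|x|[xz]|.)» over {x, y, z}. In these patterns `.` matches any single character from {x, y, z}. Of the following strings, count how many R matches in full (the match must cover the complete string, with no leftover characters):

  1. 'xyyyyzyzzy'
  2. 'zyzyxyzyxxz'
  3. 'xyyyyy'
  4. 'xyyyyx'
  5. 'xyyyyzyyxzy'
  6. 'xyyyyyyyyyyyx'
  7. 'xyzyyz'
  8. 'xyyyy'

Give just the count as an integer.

1 → match
2 → no match — must start with 'xyy'
3 → match
4 → match
5 → match
6 → match
7 → no match — must start with 'xyy'
8 → no match
Total matched: 5

5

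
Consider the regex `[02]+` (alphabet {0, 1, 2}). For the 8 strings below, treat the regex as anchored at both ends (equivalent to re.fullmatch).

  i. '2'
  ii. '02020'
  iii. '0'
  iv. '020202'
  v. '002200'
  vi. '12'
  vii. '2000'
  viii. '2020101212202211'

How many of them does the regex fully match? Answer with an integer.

i → match
ii → match
iii → match
iv → match
v → match
vi → no match
vii → match
viii → no match
Total matched: 6

6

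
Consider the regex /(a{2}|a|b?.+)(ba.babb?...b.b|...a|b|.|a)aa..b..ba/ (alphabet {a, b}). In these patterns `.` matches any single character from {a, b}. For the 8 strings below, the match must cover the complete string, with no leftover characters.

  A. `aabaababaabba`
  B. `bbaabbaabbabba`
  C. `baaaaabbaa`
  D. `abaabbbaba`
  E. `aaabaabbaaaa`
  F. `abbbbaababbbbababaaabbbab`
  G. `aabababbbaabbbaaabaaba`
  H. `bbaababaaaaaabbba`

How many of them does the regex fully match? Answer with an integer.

A → no match
B → no match
C → no match — must end with `ba`
D → no match
E → no match — must end with `ba`
F → no match — must end with `ba`
G → no match
H → no match
Total matched: 0

0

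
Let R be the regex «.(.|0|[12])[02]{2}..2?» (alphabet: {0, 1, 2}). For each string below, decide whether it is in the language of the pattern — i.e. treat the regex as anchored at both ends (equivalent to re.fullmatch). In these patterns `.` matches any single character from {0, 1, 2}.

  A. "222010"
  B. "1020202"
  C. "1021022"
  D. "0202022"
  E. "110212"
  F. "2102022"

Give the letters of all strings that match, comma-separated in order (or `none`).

A. "222010" → match
B. "1020202" → match
C. "1021022" → no match
D. "0202022" → match
E. "110212" → match
F. "2102022" → match

A, B, D, E, F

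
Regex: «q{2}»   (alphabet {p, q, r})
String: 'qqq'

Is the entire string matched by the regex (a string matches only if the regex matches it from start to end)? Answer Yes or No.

No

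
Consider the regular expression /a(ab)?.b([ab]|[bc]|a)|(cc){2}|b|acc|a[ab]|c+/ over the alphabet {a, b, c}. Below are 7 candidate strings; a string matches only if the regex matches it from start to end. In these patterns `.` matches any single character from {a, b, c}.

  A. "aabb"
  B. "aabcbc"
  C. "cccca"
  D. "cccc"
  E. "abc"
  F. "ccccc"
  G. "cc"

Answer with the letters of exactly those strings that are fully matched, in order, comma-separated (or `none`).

A, B, D, F, G

A → match
B → match
C → no match
D → match
E → no match
F → match
G → match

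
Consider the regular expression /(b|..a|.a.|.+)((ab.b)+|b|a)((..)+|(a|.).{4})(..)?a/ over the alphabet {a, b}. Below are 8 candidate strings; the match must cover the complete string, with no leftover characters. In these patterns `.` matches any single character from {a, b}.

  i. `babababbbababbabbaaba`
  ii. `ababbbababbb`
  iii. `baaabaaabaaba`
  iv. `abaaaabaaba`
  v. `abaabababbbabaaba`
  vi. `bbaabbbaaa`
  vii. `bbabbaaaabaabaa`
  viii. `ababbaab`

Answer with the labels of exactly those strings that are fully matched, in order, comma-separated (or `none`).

i, iii, iv, v, vi, vii

i → match
ii → no match — must end with `a`
iii → match
iv → match
v → match
vi → match
vii → match
viii → no match — must end with `a`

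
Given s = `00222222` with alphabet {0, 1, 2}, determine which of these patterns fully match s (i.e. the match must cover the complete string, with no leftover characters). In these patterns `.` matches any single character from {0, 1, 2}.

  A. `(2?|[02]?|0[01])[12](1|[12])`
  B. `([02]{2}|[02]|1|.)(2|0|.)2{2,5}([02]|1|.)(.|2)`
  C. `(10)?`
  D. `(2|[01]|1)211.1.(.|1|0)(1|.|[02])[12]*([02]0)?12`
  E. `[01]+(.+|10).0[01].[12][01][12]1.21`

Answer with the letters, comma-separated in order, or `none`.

B

A → no match
B → match
C → no match
D → no match — must end with `12`
E → no match — must end with `21`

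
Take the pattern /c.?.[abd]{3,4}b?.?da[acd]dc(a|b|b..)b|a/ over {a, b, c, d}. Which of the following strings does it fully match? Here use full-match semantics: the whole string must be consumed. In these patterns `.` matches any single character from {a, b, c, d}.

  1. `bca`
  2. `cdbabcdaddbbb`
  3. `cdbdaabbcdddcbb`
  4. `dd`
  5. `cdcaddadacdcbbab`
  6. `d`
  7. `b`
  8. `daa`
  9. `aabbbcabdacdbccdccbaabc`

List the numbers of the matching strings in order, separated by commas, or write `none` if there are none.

1 → no match
2 → no match
3 → no match
4 → no match
5 → match
6 → no match
7 → no match
8 → no match
9 → no match

5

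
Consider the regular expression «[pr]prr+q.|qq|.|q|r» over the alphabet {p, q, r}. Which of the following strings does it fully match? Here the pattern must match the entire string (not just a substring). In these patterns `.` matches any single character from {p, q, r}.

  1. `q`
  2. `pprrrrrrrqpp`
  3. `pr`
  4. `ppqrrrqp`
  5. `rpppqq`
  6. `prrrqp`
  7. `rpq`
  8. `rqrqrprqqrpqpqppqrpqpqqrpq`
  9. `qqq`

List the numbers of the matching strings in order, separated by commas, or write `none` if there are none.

1

1 → match
2 → no match
3 → no match
4 → no match
5 → no match
6 → no match
7 → no match
8 → no match
9 → no match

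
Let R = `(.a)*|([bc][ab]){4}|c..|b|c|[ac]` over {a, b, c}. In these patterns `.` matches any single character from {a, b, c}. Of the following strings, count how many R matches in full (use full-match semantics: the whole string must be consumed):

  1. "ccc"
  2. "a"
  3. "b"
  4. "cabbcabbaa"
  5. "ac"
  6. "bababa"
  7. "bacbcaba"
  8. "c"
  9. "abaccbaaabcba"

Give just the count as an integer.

6

1 → match
2 → match
3 → match
4 → no match
5 → no match
6 → match
7 → match
8 → match
9 → no match
Total matched: 6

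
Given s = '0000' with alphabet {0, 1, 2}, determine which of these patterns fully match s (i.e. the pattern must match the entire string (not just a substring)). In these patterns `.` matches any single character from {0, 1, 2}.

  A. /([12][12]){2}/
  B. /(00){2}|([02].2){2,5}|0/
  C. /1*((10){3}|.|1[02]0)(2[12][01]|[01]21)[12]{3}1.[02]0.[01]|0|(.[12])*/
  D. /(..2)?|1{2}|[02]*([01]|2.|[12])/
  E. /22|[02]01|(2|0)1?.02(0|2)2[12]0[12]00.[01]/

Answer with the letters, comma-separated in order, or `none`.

A → no match
B → match
C → no match
D → match
E → no match

B, D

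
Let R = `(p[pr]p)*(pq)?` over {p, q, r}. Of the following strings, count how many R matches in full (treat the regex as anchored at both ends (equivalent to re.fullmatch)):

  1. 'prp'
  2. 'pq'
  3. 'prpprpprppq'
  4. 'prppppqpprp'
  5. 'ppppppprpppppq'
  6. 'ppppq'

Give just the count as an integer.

1 → match
2 → match
3 → match
4 → no match
5 → match
6 → match
Total matched: 5

5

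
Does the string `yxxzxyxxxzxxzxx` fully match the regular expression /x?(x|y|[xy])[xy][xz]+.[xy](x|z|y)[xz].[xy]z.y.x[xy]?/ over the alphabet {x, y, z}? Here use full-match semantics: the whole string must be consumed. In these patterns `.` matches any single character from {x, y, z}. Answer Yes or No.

No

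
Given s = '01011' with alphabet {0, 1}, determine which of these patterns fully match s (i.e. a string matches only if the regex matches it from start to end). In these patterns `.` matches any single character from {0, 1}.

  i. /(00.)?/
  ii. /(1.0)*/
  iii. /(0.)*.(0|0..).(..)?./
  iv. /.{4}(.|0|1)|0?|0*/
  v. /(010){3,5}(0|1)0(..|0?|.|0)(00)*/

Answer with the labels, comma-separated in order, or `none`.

i → no match
ii → no match
iii → no match
iv → match
v → no match

iv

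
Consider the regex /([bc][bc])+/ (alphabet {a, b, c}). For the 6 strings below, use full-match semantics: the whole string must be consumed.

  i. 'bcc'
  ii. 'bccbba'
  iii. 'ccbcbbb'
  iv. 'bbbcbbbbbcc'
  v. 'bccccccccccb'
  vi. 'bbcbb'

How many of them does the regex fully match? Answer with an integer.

i → no match
ii → no match
iii → no match
iv → no match
v → match
vi → no match
Total matched: 1

1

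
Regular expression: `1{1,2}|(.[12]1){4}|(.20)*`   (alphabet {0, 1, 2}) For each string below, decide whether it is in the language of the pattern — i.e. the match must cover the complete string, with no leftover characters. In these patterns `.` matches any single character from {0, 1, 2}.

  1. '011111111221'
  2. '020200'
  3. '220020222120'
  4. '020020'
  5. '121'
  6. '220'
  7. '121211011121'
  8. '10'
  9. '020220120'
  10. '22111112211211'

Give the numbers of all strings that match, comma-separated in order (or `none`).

1, 4, 6, 7, 9

1 → match
2 → no match
3 → no match
4 → match
5 → no match
6 → match
7 → match
8 → no match
9 → match
10 → no match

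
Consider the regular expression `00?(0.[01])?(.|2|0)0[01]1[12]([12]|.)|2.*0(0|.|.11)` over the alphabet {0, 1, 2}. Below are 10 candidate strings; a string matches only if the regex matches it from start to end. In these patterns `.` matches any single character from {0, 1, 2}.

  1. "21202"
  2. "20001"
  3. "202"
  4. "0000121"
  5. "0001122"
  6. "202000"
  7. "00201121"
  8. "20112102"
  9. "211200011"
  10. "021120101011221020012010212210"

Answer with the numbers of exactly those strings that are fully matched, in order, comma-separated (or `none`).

1, 2, 3, 4, 5, 6, 7, 8, 9

1 → match
2 → match
3 → match
4 → match
5 → match
6 → match
7 → match
8 → match
9 → match
10 → no match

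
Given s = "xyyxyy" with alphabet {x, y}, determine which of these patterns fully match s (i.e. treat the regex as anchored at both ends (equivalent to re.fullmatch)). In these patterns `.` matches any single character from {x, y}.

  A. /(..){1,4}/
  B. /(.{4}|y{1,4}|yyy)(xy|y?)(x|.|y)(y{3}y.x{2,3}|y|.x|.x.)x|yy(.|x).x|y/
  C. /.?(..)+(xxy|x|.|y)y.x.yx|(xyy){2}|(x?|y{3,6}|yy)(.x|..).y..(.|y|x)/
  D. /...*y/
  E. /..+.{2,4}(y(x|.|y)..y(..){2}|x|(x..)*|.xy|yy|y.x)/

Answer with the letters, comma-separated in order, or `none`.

A → match
B → no match
C → match
D → match
E → match

A, C, D, E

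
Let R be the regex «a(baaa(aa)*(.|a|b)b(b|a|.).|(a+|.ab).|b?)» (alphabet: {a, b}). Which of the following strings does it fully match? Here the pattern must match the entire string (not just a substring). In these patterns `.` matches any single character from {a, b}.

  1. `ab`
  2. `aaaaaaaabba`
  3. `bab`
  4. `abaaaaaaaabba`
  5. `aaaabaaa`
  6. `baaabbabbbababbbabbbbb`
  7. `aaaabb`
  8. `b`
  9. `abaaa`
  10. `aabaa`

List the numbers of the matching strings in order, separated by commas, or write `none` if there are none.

1, 4

1 → match
2 → no match
3 → no match — must start with `a`
4 → match
5 → no match
6 → no match — must start with `a`
7 → no match
8 → no match — must start with `a`
9 → no match
10 → no match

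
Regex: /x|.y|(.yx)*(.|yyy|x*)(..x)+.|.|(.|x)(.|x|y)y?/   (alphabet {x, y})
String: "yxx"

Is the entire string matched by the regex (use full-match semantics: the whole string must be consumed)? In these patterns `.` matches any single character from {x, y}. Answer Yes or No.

No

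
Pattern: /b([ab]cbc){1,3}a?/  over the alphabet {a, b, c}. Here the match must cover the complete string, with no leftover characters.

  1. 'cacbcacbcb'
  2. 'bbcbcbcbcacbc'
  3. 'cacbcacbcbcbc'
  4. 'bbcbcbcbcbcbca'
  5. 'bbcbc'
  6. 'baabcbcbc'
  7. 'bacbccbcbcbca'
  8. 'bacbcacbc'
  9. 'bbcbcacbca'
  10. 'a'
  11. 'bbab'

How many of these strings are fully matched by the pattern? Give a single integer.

1 → no match — must start with 'b'
2 → match
3 → no match — must start with 'b'
4 → match
5 → match
6 → no match
7 → no match
8 → match
9 → match
10 → no match — must start with 'b'
11 → no match
Total matched: 5

5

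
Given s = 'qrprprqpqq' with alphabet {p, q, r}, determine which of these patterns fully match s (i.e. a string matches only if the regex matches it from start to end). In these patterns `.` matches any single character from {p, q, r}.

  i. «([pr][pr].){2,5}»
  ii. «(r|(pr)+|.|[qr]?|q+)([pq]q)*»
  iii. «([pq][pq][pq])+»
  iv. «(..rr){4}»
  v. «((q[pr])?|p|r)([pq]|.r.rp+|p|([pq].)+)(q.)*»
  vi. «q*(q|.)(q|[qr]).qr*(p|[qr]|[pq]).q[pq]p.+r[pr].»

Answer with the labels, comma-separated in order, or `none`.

v

i → no match
ii → no match
iii → no match
iv → no match — must end with 'rr'
v → match
vi → no match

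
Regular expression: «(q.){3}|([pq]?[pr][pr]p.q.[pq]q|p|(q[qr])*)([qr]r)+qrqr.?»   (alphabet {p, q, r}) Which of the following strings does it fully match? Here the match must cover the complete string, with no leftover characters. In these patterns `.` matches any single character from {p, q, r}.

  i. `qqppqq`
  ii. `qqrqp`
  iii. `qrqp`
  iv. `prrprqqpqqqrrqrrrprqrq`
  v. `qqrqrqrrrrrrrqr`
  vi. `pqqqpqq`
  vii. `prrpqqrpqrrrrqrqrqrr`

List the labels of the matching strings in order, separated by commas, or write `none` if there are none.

vii

i. `qqppqq` → no match
ii. `qqrqp` → no match
iii. `qrqp` → no match
iv → no match
v → no match
vi. `pqqqpqq` → no match
vii → match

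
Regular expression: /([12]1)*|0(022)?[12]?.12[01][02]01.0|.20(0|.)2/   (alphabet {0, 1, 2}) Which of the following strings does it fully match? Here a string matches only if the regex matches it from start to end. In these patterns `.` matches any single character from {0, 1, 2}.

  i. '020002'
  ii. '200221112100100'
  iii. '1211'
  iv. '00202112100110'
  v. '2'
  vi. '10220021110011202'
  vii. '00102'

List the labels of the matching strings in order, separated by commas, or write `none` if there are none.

none

i → no match
ii → no match
iii → no match
iv → no match
v → no match
vi → no match
vii → no match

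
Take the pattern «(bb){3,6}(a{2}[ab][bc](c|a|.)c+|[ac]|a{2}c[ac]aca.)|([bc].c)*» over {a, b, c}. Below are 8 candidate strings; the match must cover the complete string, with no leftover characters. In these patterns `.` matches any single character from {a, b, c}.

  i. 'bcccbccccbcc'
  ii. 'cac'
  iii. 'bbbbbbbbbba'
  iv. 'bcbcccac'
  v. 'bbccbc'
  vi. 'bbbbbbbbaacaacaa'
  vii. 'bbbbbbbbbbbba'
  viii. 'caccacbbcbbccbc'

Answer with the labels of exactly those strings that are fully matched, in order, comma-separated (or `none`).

i, ii, iii, v, vi, vii, viii

i → match
ii → match
iii → match
iv → no match
v → match
vi → match
vii → match
viii → match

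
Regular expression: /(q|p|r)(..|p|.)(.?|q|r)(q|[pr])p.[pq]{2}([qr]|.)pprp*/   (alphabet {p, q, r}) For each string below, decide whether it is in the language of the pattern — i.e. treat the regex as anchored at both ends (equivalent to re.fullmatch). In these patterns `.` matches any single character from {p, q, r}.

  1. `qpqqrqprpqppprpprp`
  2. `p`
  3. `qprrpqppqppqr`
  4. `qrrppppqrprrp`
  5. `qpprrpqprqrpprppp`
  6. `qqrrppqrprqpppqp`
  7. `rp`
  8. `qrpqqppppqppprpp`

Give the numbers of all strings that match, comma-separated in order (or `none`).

1 → no match
2 → no match
3 → no match
4 → no match
5 → no match
6 → no match
7 → no match
8 → no match

none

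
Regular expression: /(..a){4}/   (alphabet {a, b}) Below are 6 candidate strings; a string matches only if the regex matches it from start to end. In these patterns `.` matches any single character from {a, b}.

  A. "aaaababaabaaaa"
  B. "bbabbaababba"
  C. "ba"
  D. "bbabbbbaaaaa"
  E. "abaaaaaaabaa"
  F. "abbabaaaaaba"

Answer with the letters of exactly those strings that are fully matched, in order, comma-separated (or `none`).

B, E

A → no match
B → match
C → no match
D → no match
E → match
F → no match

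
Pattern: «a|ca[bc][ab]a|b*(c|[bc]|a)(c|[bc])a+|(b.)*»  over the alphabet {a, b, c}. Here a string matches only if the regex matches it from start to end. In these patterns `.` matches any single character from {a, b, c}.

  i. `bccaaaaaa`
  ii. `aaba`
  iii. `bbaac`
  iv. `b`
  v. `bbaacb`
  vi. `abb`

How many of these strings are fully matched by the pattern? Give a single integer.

i → match
ii → no match
iii → no match
iv → no match
v → no match
vi → no match
Total matched: 1

1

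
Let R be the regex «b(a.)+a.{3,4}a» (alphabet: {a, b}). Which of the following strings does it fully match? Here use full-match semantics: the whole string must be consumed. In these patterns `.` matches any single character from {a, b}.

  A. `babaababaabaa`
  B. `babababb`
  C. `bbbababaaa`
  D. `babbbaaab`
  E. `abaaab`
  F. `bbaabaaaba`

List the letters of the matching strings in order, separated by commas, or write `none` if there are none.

A → no match
B. `babababb` → no match — must end with `a`
C. `bbbababaaa` → no match — must start with `ba`
D. `babbbaaab` → no match — must end with `a`
E. `abaaab` → no match — must start with `ba`
F. `bbaabaaaba` → no match — must start with `ba`

none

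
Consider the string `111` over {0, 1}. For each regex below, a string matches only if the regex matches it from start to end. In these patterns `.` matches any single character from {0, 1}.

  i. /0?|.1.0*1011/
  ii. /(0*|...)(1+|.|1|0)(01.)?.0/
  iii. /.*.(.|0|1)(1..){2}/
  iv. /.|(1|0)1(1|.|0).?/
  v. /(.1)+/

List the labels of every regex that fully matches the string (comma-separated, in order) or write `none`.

iv

i → no match
ii → no match — must end with `0`
iii → no match
iv → match
v → no match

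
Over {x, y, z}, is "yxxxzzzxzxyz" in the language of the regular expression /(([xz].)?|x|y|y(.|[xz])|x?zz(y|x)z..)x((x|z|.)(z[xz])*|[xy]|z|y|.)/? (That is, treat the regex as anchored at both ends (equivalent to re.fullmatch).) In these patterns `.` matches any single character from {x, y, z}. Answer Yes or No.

No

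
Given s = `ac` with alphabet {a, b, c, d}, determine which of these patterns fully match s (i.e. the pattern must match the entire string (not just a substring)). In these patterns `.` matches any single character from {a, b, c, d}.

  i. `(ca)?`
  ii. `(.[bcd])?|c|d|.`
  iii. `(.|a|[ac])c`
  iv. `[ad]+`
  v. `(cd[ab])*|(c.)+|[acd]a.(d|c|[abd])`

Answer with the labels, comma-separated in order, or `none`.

i → no match
ii → match
iii → match
iv → no match
v → no match

ii, iii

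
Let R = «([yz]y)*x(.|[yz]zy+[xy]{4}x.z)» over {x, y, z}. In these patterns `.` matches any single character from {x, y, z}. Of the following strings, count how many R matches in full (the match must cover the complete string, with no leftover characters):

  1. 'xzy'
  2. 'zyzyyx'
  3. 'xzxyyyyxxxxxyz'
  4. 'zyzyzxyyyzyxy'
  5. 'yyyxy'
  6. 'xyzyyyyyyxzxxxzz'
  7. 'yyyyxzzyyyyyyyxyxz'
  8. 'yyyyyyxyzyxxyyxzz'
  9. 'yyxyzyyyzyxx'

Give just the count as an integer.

1

1 → no match
2 → no match
3 → no match
4 → no match
5 → no match
6 → no match
7 → no match
8 → match
9 → no match
Total matched: 1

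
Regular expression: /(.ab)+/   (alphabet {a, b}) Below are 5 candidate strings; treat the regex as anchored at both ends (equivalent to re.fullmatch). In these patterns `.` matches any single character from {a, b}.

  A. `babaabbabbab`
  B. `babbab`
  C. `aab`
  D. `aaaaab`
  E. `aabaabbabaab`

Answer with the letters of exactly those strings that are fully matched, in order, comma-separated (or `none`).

A → match
B → match
C → match
D → no match
E → match

A, B, C, E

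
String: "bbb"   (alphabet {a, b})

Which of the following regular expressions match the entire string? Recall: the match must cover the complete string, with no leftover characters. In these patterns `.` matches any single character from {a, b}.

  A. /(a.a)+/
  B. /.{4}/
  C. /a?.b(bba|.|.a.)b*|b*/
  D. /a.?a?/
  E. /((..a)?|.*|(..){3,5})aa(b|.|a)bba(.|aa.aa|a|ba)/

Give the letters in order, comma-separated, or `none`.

C

A → no match — must start with "a"
B → no match
C → match
D → no match — must start with "a"
E → no match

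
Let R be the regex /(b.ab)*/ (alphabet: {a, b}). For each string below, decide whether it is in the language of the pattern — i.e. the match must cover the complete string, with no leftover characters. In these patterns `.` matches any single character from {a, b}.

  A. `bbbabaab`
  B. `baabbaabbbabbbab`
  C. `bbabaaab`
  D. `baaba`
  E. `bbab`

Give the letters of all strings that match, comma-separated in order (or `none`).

B, E

A. `bbbabaab` → no match
B → match
C. `bbabaaab` → no match
D. `baaba` → no match
E. `bbab` → match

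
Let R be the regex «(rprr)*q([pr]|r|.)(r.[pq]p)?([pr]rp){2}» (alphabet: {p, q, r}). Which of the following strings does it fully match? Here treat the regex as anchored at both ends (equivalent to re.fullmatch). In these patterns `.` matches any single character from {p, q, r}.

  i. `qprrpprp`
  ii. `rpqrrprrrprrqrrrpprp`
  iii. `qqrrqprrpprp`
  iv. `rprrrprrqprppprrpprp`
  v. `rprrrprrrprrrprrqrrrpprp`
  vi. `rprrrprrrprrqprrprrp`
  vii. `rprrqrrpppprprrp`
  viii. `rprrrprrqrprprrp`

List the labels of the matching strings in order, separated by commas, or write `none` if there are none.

i → match
ii → no match
iii → match
iv → match
v → match
vi → match
vii → match
viii → match

i, iii, iv, v, vi, vii, viii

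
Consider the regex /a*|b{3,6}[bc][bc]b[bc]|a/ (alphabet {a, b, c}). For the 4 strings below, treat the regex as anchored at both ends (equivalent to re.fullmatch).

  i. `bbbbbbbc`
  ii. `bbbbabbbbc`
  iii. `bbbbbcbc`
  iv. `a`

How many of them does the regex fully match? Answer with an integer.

3

i → match
ii → no match
iii → match
iv → match
Total matched: 3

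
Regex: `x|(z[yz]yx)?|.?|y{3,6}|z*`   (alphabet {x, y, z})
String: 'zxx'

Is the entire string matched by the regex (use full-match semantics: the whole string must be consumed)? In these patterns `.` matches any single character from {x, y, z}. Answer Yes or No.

No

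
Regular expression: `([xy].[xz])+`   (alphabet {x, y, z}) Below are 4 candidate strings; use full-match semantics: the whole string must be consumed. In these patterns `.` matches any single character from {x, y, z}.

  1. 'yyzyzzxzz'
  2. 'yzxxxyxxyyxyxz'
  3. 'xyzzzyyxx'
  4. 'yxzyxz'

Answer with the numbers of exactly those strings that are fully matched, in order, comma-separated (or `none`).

1. 'yyzyzzxzz' → match
2 → no match
3. 'xyzzzyyxx' → no match
4. 'yxzyxz' → match

1, 4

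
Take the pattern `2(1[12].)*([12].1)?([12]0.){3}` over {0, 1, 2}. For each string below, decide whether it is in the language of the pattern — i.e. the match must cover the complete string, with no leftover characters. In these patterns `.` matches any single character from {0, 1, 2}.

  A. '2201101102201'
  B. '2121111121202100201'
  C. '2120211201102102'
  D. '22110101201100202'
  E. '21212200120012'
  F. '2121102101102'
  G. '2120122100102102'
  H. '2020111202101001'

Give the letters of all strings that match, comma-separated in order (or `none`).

A → match
B → match
C → match
D → no match
E → no match
F → match
G → match
H → no match

A, B, C, F, G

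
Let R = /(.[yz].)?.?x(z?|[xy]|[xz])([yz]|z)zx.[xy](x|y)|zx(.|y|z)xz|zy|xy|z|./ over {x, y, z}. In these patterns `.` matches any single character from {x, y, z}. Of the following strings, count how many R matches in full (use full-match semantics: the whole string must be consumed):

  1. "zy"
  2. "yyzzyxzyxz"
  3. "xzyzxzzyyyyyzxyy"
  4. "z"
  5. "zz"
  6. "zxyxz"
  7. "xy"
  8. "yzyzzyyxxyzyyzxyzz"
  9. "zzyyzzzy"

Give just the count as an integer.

4

1. "zy" → match
2. "yyzzyxzyxz" → no match
3 → no match
4. "z" → match
5. "zz" → no match
6. "zxyxz" → match
7. "xy" → match
8 → no match
9. "zzyyzzzy" → no match
Total matched: 4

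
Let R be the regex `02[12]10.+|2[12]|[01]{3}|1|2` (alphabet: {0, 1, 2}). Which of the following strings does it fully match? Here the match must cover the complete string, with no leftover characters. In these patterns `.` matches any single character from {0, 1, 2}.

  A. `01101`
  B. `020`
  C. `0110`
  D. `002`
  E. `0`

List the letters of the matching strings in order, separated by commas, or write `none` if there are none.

A → no match
B → no match
C → no match
D → no match
E → no match

none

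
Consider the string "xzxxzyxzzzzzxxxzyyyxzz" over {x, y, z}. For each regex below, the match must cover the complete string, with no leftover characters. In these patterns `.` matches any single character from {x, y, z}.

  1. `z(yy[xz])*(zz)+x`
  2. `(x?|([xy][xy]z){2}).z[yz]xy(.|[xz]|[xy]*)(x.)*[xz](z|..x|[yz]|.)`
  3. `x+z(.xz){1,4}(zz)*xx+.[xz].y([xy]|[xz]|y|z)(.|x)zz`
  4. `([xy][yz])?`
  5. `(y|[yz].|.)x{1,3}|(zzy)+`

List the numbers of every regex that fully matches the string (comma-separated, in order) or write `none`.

3

1 → no match — must start with "z"
2 → no match
3 → match
4 → no match
5 → no match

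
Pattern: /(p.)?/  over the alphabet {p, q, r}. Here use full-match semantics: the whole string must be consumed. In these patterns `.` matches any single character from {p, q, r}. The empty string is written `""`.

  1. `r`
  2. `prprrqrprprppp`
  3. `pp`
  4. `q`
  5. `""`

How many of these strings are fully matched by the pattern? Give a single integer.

1. `r` → no match
2 → no match
3. `pp` → match
4. `q` → no match
5. `""` → match
Total matched: 2

2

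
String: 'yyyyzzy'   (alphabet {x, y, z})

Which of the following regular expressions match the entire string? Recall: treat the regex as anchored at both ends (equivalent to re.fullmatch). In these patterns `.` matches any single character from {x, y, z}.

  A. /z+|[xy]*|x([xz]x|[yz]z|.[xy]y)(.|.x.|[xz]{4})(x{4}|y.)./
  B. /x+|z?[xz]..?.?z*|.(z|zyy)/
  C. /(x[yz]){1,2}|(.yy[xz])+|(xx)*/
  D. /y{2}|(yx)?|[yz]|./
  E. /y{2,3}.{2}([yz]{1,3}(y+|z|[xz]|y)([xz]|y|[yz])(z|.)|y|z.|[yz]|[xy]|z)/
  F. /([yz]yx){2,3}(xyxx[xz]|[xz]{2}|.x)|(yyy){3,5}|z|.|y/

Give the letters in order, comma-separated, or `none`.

A → no match
B → no match
C → no match
D → no match
E → match
F → no match

E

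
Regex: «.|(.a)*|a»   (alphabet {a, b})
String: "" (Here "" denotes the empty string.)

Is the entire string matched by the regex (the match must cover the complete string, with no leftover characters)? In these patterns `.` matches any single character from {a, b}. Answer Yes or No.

Yes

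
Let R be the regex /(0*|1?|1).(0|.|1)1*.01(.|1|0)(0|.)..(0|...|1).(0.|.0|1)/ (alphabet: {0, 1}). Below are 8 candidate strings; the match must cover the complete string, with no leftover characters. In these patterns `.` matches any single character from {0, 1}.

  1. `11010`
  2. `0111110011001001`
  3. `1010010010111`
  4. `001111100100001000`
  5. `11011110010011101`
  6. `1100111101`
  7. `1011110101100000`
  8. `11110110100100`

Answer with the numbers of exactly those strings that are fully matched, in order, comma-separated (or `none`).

1 → no match
2 → match
3 → match
4 → match
5 → match
6 → no match
7 → match
8 → match

2, 3, 4, 5, 7, 8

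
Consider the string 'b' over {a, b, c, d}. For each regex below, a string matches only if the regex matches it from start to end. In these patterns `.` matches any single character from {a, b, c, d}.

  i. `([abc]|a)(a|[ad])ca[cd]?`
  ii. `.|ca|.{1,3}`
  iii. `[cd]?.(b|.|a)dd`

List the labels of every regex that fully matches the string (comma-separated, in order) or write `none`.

i → no match
ii → match
iii → no match — must end with 'dd'

ii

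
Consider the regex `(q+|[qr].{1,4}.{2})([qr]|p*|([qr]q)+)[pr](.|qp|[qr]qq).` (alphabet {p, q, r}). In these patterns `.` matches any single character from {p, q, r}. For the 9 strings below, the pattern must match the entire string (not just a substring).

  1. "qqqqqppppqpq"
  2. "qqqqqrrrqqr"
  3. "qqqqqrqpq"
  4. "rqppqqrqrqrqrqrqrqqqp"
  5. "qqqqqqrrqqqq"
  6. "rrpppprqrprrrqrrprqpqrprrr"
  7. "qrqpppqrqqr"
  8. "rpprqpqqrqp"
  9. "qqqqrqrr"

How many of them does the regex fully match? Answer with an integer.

1. "qqqqqppppqpq" → match
2. "qqqqqrrrqqr" → match
3. "qqqqqrqpq" → match
4 → match
5. "qqqqqqrrqqqq" → match
6 → no match
7. "qrqpppqrqqr" → no match
8. "rpprqpqqrqp" → match
9. "qqqqrqrr" → no match
Total matched: 6

6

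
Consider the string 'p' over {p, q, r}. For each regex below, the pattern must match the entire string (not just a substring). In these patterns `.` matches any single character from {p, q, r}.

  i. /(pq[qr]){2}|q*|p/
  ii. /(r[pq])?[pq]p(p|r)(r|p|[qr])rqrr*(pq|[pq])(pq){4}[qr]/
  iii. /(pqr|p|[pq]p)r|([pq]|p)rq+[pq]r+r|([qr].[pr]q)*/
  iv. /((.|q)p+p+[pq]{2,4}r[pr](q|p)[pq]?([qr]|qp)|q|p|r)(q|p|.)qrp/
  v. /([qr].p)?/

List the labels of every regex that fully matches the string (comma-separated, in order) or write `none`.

i

i → match
ii → no match
iii → no match
iv → no match — must end with 'qrp'
v → no match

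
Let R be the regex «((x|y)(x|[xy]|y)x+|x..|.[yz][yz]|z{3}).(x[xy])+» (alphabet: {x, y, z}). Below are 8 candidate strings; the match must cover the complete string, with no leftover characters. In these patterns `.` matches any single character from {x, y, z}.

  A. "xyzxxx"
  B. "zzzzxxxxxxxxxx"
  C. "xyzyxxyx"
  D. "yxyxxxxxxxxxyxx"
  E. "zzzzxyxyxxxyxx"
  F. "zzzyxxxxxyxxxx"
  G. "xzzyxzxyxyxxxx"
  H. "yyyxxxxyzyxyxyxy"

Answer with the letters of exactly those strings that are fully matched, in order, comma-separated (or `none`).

A. "xyzxxx" → match
B → match
C. "xyzyxxyx" → no match
D → no match
E → match
F → match
G → no match
H → no match

A, B, E, F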